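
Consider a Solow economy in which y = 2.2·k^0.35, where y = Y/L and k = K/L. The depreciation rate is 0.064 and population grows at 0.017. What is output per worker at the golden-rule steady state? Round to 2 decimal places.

The effective depreciation rate is n + δ = 0.017 + 0.064 = 0.081.
At the golden rule the marginal product of capital equals n+δ: 0.35·2.2·k^(0.35−1) = 0.081. Solving, k_gold = (0.35·2.2/0.081)^(1/0.65) ≈ 31.9613.
Output: y_gold = 2.2·k_gold^0.35 = 2.2·31.9613^0.35 ≈ 7.3968.

y_gold ≈ 7.40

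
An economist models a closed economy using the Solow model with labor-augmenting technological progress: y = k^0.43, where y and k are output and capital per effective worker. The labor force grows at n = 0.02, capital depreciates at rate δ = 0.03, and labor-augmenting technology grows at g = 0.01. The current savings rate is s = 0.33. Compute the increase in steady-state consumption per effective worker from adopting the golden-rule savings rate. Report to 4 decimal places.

Δc ≈ 0.0940

The effective depreciation rate is n + g + δ = 0.02 + 0.01 + 0.03 = 0.06.
Current steady state (s = 0.33): k* = (0.33/0.06)^(1/0.57) ≈ 19.9013, y* = 19.9013^0.43 ≈ 3.6184, c* = (1−0.33)·3.6184 ≈ 2.4243.
Maximizing c = f(k) − (n+g+δ)·k gives f'(k) = n+g+δ, i.e. 0.43·k^(0.43−1) = 0.06, so k_gold = (0.43/0.06)^(1/0.57) ≈ 31.6633.
y_gold = 31.6633^0.43 ≈ 4.4181, c_gold = y_gold − 0.06·k_gold ≈ 2.5183.
Gain: Δc = 2.5183 − 2.4243 ≈ 0.0940.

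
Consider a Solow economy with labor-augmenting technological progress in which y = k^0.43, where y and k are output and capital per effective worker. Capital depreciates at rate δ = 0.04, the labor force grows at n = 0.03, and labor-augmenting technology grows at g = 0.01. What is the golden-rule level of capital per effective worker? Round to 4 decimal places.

k_gold ≈ 19.1146

Capital per effective worker breaks even when investment replaces (n + g + δ)·k; here n + g + δ = 0.08.
Golden rule sets MPK = n+g+δ: 0.43·k^(0.43−1) = 0.08, so k_gold = (0.43/0.08)^(1/0.57) ≈ 19.1146.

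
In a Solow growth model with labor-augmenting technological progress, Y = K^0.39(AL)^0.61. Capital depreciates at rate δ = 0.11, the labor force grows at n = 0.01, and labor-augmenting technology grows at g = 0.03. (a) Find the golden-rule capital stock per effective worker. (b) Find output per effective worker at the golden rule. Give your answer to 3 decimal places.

(a) k_gold ≈ 4.789; (b) y_gold ≈ 1.842

The effective depreciation rate is n + g + δ = 0.01 + 0.03 + 0.11 = 0.15.
Maximizing c = f(k) − (n+g+δ)·k gives f'(k) = n+g+δ, i.e. 0.39·k^(0.39−1) = 0.15, so k_gold = (0.39/0.15)^(1/0.61) ≈ 4.7894.
y_gold = 4.7894^0.39 ≈ 1.8421.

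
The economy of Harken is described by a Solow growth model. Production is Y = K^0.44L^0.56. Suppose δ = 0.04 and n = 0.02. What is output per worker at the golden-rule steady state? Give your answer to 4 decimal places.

Break-even investment rate: n + δ = 0.02 + 0.04 = 0.06.
Maximizing c = f(k) − (n+δ)·k gives f'(k) = n+δ, i.e. 0.44·k^(0.44−1) = 0.06, so k_gold = (0.44/0.06)^(1/0.56) ≈ 35.0898.
Output: y_gold = k_gold^0.44 = 35.0898^0.44 ≈ 4.7850.

y_gold ≈ 4.7850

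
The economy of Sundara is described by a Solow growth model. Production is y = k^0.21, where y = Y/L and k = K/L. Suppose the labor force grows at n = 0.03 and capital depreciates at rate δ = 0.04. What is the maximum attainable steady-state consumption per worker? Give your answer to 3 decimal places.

c_gold ≈ 1.058

The effective depreciation rate is n + δ = 0.03 + 0.04 = 0.07.
Setting f'(k) = n+δ gives 0.21·k^(0.21−1) = 0.07, hence k_gold = (0.21/0.07)^(1/0.79) ≈ 4.0175.
y_gold = 4.0175^0.21 ≈ 1.3392.
c_gold = y_gold − (n+δ)·k_gold = 1.3392 − 0.07·4.0175 ≈ 1.0579.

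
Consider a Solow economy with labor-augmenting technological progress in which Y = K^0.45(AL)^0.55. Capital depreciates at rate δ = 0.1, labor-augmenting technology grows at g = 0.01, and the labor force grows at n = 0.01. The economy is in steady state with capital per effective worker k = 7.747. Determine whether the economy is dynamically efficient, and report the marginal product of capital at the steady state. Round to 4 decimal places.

The effective depreciation rate is n + g + δ = 0.01 + 0.01 + 0.1 = 0.12.
MPK = 0.45·k^(0.45−1) = 0.45·7.747^(-0.55) ≈ 0.1459.
MPK > 0.12, so the economy is dynamically efficient (under-saving).

dynamically efficient; MPK ≈ 0.1459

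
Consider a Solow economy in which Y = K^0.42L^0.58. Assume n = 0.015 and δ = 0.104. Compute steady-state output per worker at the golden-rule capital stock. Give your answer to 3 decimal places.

Capital per worker breaks even when investment replaces (n + δ)·k; here n + δ = 0.119.
Maximizing c = f(k) − (n+δ)·k gives f'(k) = n+δ, i.e. 0.42·k^(0.42−1) = 0.119, so k_gold = (0.42/0.119)^(1/0.58) ≈ 8.7966.
Output: y_gold = k_gold^0.42 = 8.7966^0.42 ≈ 2.4924.

y_gold ≈ 2.492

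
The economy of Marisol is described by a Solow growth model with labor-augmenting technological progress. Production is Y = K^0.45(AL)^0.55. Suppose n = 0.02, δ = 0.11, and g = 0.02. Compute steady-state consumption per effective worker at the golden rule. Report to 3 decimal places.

c_gold ≈ 1.351

Break-even investment rate: n + g + δ = 0.02 + 0.02 + 0.11 = 0.15.
Maximizing c = f(k) − (n+g+δ)·k gives f'(k) = n+g+δ, i.e. 0.45·k^(0.45−1) = 0.15, so k_gold = (0.45/0.15)^(1/0.55) ≈ 7.3704.
y_gold = 7.3704^0.45 ≈ 2.4568.
c_gold = y_gold − (n+g+δ)·k_gold = 2.4568 − 0.15·7.3704 ≈ 1.3512.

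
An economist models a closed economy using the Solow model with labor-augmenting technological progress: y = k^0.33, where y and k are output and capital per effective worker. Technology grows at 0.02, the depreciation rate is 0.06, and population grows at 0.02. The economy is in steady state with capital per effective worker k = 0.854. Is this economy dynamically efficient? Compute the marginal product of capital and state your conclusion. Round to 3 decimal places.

The effective depreciation rate is n + g + δ = 0.02 + 0.02 + 0.06 = 0.1.
MPK = 0.33·k^(0.33−1) = 0.33·0.854^(-0.67) ≈ 0.3668.
MPK > 0.1, so the economy is dynamically efficient (under-saving).

dynamically efficient; MPK ≈ 0.367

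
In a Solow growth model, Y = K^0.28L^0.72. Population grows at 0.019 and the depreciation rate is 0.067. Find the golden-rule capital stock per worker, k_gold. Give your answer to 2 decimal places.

k_gold ≈ 5.15

The effective depreciation rate is n + δ = 0.019 + 0.067 = 0.086.
Golden rule sets MPK = n+δ: 0.28·k^(0.28−1) = 0.086, so k_gold = (0.28/0.086)^(1/0.72) ≈ 5.1526.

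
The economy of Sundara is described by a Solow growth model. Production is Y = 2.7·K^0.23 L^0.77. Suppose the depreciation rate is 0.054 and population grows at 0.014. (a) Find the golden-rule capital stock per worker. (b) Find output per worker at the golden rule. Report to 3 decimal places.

The effective depreciation rate is n + δ = 0.014 + 0.054 = 0.068.
Maximizing c = f(k) − (n+δ)·k gives f'(k) = n+δ, i.e. 0.23·2.7·k^(0.23−1) = 0.068, so k_gold = (0.23·2.7/0.068)^(1/0.77) ≈ 17.6811.
y_gold = 2.7·17.6811^0.23 ≈ 5.2275.

(a) k_gold ≈ 17.681; (b) y_gold ≈ 5.227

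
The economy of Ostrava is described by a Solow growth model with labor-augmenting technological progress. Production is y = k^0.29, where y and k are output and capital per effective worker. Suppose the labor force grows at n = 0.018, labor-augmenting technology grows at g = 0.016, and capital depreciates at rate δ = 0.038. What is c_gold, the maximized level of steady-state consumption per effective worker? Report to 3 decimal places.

c_gold ≈ 1.254

Capital per effective worker breaks even when investment replaces (n + g + δ)·k; here n + g + δ = 0.072.
Maximizing c = f(k) − (n+g+δ)·k gives f'(k) = n+g+δ, i.e. 0.29·k^(0.29−1) = 0.072, so k_gold = (0.29/0.072)^(1/0.71) ≈ 7.1155.
y_gold = 7.1155^0.29 ≈ 1.7666.
c_gold = y_gold − (n+g+δ)·k_gold = 1.7666 − 0.072·7.1155 ≈ 1.2543.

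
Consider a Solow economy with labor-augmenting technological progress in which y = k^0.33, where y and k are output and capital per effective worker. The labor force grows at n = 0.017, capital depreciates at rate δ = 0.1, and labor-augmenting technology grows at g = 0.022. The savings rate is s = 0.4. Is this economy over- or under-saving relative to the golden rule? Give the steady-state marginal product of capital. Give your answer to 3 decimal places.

Capital per effective worker breaks even when investment replaces (n + g + δ)·k; here n + g + δ = 0.139.
Steady-state k*: s·k^0.33 = 0.139·k gives k* = (0.4/0.139)^(1/0.67) ≈ 4.8433.
MPK = 0.33·4.8433^(-0.67) ≈ 0.1147.
MPK < n+g+δ = 0.139, so the economy is dynamically inefficient (over-saving).

over-saving; MPK ≈ 0.115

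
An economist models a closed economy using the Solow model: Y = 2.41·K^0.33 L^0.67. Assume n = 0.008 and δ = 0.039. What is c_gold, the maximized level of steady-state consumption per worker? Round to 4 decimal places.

c_gold ≈ 6.5034

Capital per worker breaks even when investment replaces (n + δ)·k; here n + δ = 0.047.
Golden rule sets MPK = n+δ: 0.33·2.41·k^(0.33−1) = 0.047, so k_gold = (0.33·2.41/0.047)^(1/0.67) ≈ 68.1526.
y_gold = 2.41·68.1526^0.33 ≈ 9.7066.
c_gold = y_gold − (n+δ)·k_gold = 9.7066 − 0.047·68.1526 ≈ 6.5034.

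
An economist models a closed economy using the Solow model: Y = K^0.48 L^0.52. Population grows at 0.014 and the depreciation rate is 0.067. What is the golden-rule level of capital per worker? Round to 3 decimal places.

k_gold ≈ 30.625

Capital per worker breaks even when investment replaces (n + δ)·k; here n + δ = 0.081.
At the golden rule the marginal product of capital equals n+δ: 0.48·k^(0.48−1) = 0.081. Solving, k_gold = (0.48/0.081)^(1/0.52) ≈ 30.6245.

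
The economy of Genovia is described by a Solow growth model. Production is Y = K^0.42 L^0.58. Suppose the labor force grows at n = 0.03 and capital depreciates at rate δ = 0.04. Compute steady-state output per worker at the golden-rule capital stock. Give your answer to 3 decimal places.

y_gold ≈ 3.660

Break-even investment rate: n + δ = 0.03 + 0.04 = 0.07.
At the golden rule the marginal product of capital equals n+δ: 0.42·k^(0.42−1) = 0.07. Solving, k_gold = (0.42/0.07)^(1/0.58) ≈ 21.9604.
Output: y_gold = k_gold^0.42 = 21.9604^0.42 ≈ 3.6601.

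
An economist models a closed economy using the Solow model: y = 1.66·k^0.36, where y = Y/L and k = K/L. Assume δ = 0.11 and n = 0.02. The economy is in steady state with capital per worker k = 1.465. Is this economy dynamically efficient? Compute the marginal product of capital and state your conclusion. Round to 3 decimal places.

Capital per worker breaks even when investment replaces (n + δ)·k; here n + δ = 0.13.
MPK = 0.36·1.66·k^(0.36−1) = 0.36·1.66·1.465^(-0.64) ≈ 0.4680.
MPK > 0.13, so the economy is dynamically efficient (under-saving).

dynamically efficient; MPK ≈ 0.468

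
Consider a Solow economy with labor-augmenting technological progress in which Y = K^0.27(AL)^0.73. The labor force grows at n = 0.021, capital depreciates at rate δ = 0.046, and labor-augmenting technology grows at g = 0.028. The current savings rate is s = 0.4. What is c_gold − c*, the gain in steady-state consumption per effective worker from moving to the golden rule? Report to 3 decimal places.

The effective depreciation rate is n + g + δ = 0.021 + 0.028 + 0.046 = 0.095.
Current steady state (s = 0.4): k* = (0.4/0.095)^(1/0.73) ≈ 7.1656, y* = 7.1656^0.27 ≈ 1.7018, c* = (1−0.4)·1.7018 ≈ 1.0211.
Setting f'(k) = n+g+δ gives 0.27·k^(0.27−1) = 0.095, hence k_gold = (0.27/0.095)^(1/0.73) ≈ 4.1824.
y_gold = 4.1824^0.27 ≈ 1.4716, c_gold = y_gold − 0.095·k_gold ≈ 1.0743.
Gain: Δc = 1.0743 − 1.0211 ≈ 0.0532.

Δc ≈ 0.053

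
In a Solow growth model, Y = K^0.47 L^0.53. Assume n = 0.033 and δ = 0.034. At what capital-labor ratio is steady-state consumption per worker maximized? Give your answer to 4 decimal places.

k_gold ≈ 39.4703

Capital per worker breaks even when investment replaces (n + δ)·k; here n + δ = 0.067.
Setting f'(k) = n+δ gives 0.47·k^(0.47−1) = 0.067, hence k_gold = (0.47/0.067)^(1/0.53) ≈ 39.4703.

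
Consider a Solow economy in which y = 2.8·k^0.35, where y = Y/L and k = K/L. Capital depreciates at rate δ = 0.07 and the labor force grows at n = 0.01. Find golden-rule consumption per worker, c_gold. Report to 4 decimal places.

n + δ = 0.01 + 0.07 = 0.08.
Golden rule sets MPK = n+δ: 0.35·2.8·k^(0.35−1) = 0.08, so k_gold = (0.35·2.8/0.08)^(1/0.65) ≈ 47.2123.
y_gold = 2.8·47.2123^0.35 ≈ 10.7914.
c_gold = y_gold − (n+δ)·k_gold = 10.7914 − 0.08·47.2123 ≈ 7.0144.

c_gold ≈ 7.0144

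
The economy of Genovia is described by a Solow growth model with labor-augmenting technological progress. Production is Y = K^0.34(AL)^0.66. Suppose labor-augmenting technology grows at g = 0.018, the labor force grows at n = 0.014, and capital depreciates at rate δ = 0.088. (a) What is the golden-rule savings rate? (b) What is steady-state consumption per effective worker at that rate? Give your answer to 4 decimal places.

Break-even investment rate: n + g + δ = 0.014 + 0.018 + 0.088 = 0.12.
For Cobb-Douglas, s_gold equals capital's share: s_gold = 0.34.
At the golden rule the marginal product of capital equals n+g+δ: 0.34·k^(0.34−1) = 0.12. Solving, k_gold = (0.34/0.12)^(1/0.66) ≈ 4.8451.
y_gold = 4.8451^0.34 ≈ 1.7100; c_gold = (1−0.34)·y_gold ≈ 1.1286.

(a) s_gold = 0.3400; (b) c_gold ≈ 1.1286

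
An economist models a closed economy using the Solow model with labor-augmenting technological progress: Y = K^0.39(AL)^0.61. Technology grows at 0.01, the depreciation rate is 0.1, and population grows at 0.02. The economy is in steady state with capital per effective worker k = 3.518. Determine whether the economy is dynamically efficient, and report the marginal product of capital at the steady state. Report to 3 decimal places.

The effective depreciation rate is n + g + δ = 0.02 + 0.01 + 0.1 = 0.13.
MPK = 0.39·k^(0.39−1) = 0.39·3.518^(-0.61) ≈ 0.1811.
MPK > 0.13, so the economy is dynamically efficient (under-saving).

dynamically efficient; MPK ≈ 0.181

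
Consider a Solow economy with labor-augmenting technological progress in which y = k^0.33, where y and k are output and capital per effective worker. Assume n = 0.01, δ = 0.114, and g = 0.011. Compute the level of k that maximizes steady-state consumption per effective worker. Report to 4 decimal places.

k_gold ≈ 3.7964

The effective depreciation rate is n + g + δ = 0.01 + 0.011 + 0.114 = 0.135.
At the golden rule the marginal product of capital equals n+g+δ: 0.33·k^(0.33−1) = 0.135. Solving, k_gold = (0.33/0.135)^(1/0.67) ≈ 3.7964.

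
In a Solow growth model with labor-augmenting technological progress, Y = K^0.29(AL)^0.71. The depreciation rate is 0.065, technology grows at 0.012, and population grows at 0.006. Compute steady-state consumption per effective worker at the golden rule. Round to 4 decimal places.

n + g + δ = 0.006 + 0.012 + 0.065 = 0.083.
Maximizing c = f(k) − (n+g+δ)·k gives f'(k) = n+g+δ, i.e. 0.29·k^(0.29−1) = 0.083, so k_gold = (0.29/0.083)^(1/0.71) ≈ 5.8242.
y_gold = 5.8242^0.29 ≈ 1.6669.
c_gold = y_gold − (n+g+δ)·k_gold = 1.6669 − 0.083·5.8242 ≈ 1.1835.

c_gold ≈ 1.1835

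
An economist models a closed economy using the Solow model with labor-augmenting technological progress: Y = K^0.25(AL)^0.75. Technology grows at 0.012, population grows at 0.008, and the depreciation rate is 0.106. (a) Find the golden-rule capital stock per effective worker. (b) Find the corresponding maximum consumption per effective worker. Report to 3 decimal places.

n + g + δ = 0.008 + 0.012 + 0.106 = 0.126.
Setting f'(k) = n+g+δ gives 0.25·k^(0.25−1) = 0.126, hence k_gold = (0.25/0.126)^(1/0.75) ≈ 2.4932.
y_gold = 2.4932^0.25 ≈ 1.2566; c_gold = y_gold − 0.126·k_gold ≈ 0.9424.

(a) k_gold ≈ 2.493; (b) c_gold ≈ 0.942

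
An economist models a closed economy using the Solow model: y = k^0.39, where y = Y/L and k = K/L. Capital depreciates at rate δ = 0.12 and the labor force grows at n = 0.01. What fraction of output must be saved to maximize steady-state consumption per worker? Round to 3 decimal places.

Capital per worker breaks even when investment replaces (n + δ)·k; here n + δ = 0.13.
At the golden rule MPK = n+δ, and in any Cobb-Douglas steady state s = (n+δ)·k/y = MPK·k/y = capital's share 0.39.

s_gold = 0.390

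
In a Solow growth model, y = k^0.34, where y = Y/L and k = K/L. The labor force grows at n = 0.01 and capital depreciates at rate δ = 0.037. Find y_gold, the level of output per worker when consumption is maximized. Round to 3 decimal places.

Break-even investment rate: n + δ = 0.01 + 0.037 = 0.047.
Golden rule sets MPK = n+δ: 0.34·k^(0.34−1) = 0.047, so k_gold = (0.34/0.047)^(1/0.66) ≈ 20.0490.
Output: y_gold = k_gold^0.34 = 20.0490^0.34 ≈ 2.7715.

y_gold ≈ 2.771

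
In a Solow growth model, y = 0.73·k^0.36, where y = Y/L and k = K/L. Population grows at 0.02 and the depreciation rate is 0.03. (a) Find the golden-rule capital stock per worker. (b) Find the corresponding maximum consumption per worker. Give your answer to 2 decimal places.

The effective depreciation rate is n + δ = 0.02 + 0.03 = 0.05.
Setting f'(k) = n+δ gives 0.36·0.73·k^(0.36−1) = 0.05, hence k_gold = (0.36·0.73/0.05)^(1/0.64) ≈ 13.3667.
y_gold = 0.73·13.3667^0.36 ≈ 1.8565; c_gold = y_gold − 0.05·k_gold ≈ 1.1882.

(a) k_gold ≈ 13.37; (b) c_gold ≈ 1.19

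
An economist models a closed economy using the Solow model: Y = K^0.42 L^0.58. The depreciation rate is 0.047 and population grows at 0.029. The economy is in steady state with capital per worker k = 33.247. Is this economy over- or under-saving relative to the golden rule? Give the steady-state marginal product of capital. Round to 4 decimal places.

The effective depreciation rate is n + δ = 0.029 + 0.047 = 0.076.
MPK = 0.42·k^(0.42−1) = 0.42·33.247^(-0.58) ≈ 0.0550.
MPK < 0.076, so the economy is dynamically inefficient (over-saving).

over-saving; MPK ≈ 0.0550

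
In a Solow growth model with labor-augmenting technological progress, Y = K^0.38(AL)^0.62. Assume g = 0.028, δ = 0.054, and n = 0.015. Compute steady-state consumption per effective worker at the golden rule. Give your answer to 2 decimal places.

c_gold ≈ 1.43

The effective depreciation rate is n + g + δ = 0.015 + 0.028 + 0.054 = 0.097.
Golden rule sets MPK = n+g+δ: 0.38·k^(0.38−1) = 0.097, so k_gold = (0.38/0.097)^(1/0.62) ≈ 9.0463.
y_gold = 9.0463^0.38 ≈ 2.3092.
c_gold = y_gold − (n+g+δ)·k_gold = 2.3092 − 0.097·9.0463 ≈ 1.4317.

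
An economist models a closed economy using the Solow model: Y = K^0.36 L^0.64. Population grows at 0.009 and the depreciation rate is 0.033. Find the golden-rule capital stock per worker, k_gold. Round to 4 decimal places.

n + δ = 0.009 + 0.033 = 0.042.
At the golden rule the marginal product of capital equals n+δ: 0.36·k^(0.36−1) = 0.042. Solving, k_gold = (0.36/0.042)^(1/0.64) ≈ 28.7009.

k_gold ≈ 28.7009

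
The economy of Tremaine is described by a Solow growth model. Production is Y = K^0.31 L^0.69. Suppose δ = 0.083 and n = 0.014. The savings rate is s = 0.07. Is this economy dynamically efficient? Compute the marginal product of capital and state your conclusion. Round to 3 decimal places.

dynamically efficient; MPK ≈ 0.430

Break-even investment rate: n + δ = 0.014 + 0.083 = 0.097.
Steady-state k*: s·k^0.31 = 0.097·k gives k* = (0.07/0.097)^(1/0.69) ≈ 0.6233.
MPK = 0.31·0.6233^(-0.69) ≈ 0.4296.
MPK > n+δ = 0.097, so the economy is dynamically efficient (under-saving).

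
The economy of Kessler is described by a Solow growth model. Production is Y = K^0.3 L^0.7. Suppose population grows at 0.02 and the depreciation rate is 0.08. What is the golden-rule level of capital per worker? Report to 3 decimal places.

The effective depreciation rate is n + δ = 0.02 + 0.08 = 0.1.
Maximizing c = f(k) − (n+δ)·k gives f'(k) = n+δ, i.e. 0.3·k^(0.3−1) = 0.1, so k_gold = (0.3/0.1)^(1/0.7) ≈ 4.8040.

k_gold ≈ 4.804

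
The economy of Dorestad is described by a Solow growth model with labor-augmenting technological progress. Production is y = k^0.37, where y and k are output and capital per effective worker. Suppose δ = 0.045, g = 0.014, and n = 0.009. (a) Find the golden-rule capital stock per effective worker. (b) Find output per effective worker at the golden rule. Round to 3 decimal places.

(a) k_gold ≈ 14.715; (b) y_gold ≈ 2.704

Break-even investment rate: n + g + δ = 0.009 + 0.014 + 0.045 = 0.068.
Golden rule sets MPK = n+g+δ: 0.37·k^(0.37−1) = 0.068, so k_gold = (0.37/0.068)^(1/0.63) ≈ 14.7152.
y_gold = 14.7152^0.37 ≈ 2.7044.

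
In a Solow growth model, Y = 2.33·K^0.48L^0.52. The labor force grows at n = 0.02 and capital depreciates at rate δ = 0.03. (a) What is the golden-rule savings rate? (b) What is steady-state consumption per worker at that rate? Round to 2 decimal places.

Break-even investment rate: n + δ = 0.02 + 0.03 = 0.05.
For Cobb-Douglas, s_gold equals capital's share: s_gold = 0.48.
Maximizing c = f(k) − (n+δ)·k gives f'(k) = n+δ, i.e. 0.48·2.33·k^(0.48−1) = 0.05, so k_gold = (0.48·2.33/0.05)^(1/0.52) ≈ 393.9461.
y_gold = 2.33·393.9461^0.48 ≈ 41.0361; c_gold = (1−0.48)·y_gold ≈ 21.3387.

(a) s_gold = 0.48; (b) c_gold ≈ 21.34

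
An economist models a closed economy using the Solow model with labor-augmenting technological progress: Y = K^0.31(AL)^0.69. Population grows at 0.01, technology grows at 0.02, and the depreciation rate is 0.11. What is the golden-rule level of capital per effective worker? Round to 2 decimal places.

Break-even investment rate: n + g + δ = 0.01 + 0.02 + 0.11 = 0.14.
Setting f'(k) = n+g+δ gives 0.31·k^(0.31−1) = 0.14, hence k_gold = (0.31/0.14)^(1/0.69) ≈ 3.1647.

k_gold ≈ 3.16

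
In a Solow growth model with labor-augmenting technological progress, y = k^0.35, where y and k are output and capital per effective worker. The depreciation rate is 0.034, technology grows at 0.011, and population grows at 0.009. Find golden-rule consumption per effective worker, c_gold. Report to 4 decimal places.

n + g + δ = 0.009 + 0.011 + 0.034 = 0.054.
Setting f'(k) = n+g+δ gives 0.35·k^(0.35−1) = 0.054, hence k_gold = (0.35/0.054)^(1/0.65) ≈ 17.7309.
y_gold = 17.7309^0.35 ≈ 2.7356.
c_gold = y_gold − (n+g+δ)·k_gold = 2.7356 − 0.054·17.7309 ≈ 1.7782.

c_gold ≈ 1.7782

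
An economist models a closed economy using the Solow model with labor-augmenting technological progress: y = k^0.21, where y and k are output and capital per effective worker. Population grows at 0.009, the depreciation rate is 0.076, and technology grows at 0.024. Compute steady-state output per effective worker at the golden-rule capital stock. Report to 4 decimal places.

Capital per effective worker breaks even when investment replaces (n + g + δ)·k; here n + g + δ = 0.109.
Golden rule sets MPK = n+g+δ: 0.21·k^(0.21−1) = 0.109, so k_gold = (0.21/0.109)^(1/0.79) ≈ 2.2935.
Output: y_gold = k_gold^0.21 = 2.2935^0.21 ≈ 1.1904.

y_gold ≈ 1.1904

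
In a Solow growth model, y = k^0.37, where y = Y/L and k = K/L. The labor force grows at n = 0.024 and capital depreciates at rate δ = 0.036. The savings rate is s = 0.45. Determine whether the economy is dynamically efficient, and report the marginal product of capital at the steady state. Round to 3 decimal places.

dynamically inefficient; MPK ≈ 0.049

The effective depreciation rate is n + δ = 0.024 + 0.036 = 0.06.
Steady-state k*: s·k^0.37 = 0.06·k gives k* = (0.45/0.06)^(1/0.63) ≈ 24.4899.
MPK = 0.37·24.4899^(-0.63) ≈ 0.0493.
MPK < n+δ = 0.06, so the economy is dynamically inefficient (over-saving).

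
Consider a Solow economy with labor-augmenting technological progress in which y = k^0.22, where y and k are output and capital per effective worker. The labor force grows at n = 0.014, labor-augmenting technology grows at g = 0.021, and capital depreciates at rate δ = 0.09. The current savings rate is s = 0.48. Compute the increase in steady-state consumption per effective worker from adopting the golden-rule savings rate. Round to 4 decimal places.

Capital per effective worker breaks even when investment replaces (n + g + δ)·k; here n + g + δ = 0.125.
Current steady state (s = 0.48): k* = (0.48/0.125)^(1/0.78) ≈ 5.6123, y* = 5.6123^0.22 ≈ 1.4615, c* = (1−0.48)·1.4615 ≈ 0.7600.
Golden rule sets MPK = n+g+δ: 0.22·k^(0.22−1) = 0.125, so k_gold = (0.22/0.125)^(1/0.78) ≈ 2.0642.
y_gold = 2.0642^0.22 ≈ 1.1729, c_gold = y_gold − 0.125·k_gold ≈ 0.9148.
Gain: Δc = 0.9148 − 0.7600 ≈ 0.1548.

Δc ≈ 0.1548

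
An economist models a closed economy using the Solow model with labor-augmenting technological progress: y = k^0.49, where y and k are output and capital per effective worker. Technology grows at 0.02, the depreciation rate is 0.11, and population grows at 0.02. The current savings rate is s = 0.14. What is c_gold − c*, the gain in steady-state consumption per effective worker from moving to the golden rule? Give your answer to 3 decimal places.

Δc ≈ 0.786

Break-even investment rate: n + g + δ = 0.02 + 0.02 + 0.11 = 0.15.
Current steady state (s = 0.14): k* = (0.14/0.15)^(1/0.51) ≈ 0.8735, y* = 0.8735^0.49 ≈ 0.9359, c* = (1−0.14)·0.9359 ≈ 0.8048.
Setting f'(k) = n+g+δ gives 0.49·k^(0.49−1) = 0.15, hence k_gold = (0.49/0.15)^(1/0.51) ≈ 10.1871.
y_gold = 10.1871^0.49 ≈ 3.1185, c_gold = y_gold − 0.15·k_gold ≈ 1.5904.
Gain: Δc = 1.5904 − 0.8048 ≈ 0.7856.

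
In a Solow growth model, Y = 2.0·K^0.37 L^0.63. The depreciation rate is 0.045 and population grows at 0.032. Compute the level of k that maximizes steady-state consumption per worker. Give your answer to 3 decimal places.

k_gold ≈ 36.300

Capital per worker breaks even when investment replaces (n + δ)·k; here n + δ = 0.077.
Maximizing c = f(k) − (n+δ)·k gives f'(k) = n+δ, i.e. 0.37·2.0·k^(0.37−1) = 0.077, so k_gold = (0.37·2.0/0.077)^(1/0.63) ≈ 36.3000.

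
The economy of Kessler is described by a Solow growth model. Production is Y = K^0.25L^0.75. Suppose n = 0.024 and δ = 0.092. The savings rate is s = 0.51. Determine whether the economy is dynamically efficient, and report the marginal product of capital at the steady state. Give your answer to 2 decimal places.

dynamically inefficient; MPK ≈ 0.06

n + δ = 0.024 + 0.092 = 0.116.
Steady-state k*: s·k^0.25 = 0.116·k gives k* = (0.51/0.116)^(1/0.75) ≈ 7.2025.
MPK = 0.25·7.2025^(-0.75) ≈ 0.0569.
MPK < n+δ = 0.116, so the economy is dynamically inefficient (over-saving).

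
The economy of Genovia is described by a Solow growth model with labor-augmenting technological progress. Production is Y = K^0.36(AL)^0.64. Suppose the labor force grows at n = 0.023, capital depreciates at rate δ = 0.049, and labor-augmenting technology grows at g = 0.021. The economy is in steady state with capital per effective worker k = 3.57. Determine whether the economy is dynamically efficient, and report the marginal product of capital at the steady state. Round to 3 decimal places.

dynamically efficient; MPK ≈ 0.159

n + g + δ = 0.023 + 0.021 + 0.049 = 0.093.
MPK = 0.36·k^(0.36−1) = 0.36·3.57^(-0.64) ≈ 0.1594.
MPK > 0.093, so the economy is dynamically efficient (under-saving).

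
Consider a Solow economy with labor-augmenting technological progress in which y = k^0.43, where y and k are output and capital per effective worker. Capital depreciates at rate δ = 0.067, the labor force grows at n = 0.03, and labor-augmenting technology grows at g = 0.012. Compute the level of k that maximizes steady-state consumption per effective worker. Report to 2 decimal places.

k_gold ≈ 11.11

Break-even investment rate: n + g + δ = 0.03 + 0.012 + 0.067 = 0.109.
Maximizing c = f(k) − (n+g+δ)·k gives f'(k) = n+g+δ, i.e. 0.43·k^(0.43−1) = 0.109, so k_gold = (0.43/0.109)^(1/0.57) ≈ 11.1093.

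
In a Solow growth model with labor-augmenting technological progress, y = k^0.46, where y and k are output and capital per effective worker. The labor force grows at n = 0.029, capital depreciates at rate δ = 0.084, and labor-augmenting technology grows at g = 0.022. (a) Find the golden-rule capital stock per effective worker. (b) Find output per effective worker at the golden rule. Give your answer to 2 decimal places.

Break-even investment rate: n + g + δ = 0.029 + 0.022 + 0.084 = 0.135.
At the golden rule the marginal product of capital equals n+g+δ: 0.46·k^(0.46−1) = 0.135. Solving, k_gold = (0.46/0.135)^(1/0.54) ≈ 9.6821.
y_gold = 9.6821^0.46 ≈ 2.8415.

(a) k_gold ≈ 9.68; (b) y_gold ≈ 2.84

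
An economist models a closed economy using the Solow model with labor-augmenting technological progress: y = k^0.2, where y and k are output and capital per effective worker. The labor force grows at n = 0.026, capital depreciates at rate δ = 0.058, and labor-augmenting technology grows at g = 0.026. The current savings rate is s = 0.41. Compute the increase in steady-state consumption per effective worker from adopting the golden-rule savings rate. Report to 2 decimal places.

Capital per effective worker breaks even when investment replaces (n + g + δ)·k; here n + g + δ = 0.11.
Current steady state (s = 0.41): k* = (0.41/0.11)^(1/0.8) ≈ 5.1789, y* = 5.1789^0.2 ≈ 1.3895, c* = (1−0.41)·1.3895 ≈ 0.8198.
Golden rule sets MPK = n+g+δ: 0.2·k^(0.2−1) = 0.11, so k_gold = (0.2/0.11)^(1/0.8) ≈ 2.1113.
y_gold = 2.1113^0.2 ≈ 1.1612, c_gold = y_gold − 0.11·k_gold ≈ 0.9290.
Gain: Δc = 0.9290 − 0.8198 ≈ 0.1092.

Δc ≈ 0.11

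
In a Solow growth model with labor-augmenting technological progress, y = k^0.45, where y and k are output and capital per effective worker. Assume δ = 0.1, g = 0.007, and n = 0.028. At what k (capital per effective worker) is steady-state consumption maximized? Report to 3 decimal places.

k_gold ≈ 8.927

n + g + δ = 0.028 + 0.007 + 0.1 = 0.135.
Golden rule sets MPK = n+g+δ: 0.45·k^(0.45−1) = 0.135, so k_gold = (0.45/0.135)^(1/0.55) ≈ 8.9267.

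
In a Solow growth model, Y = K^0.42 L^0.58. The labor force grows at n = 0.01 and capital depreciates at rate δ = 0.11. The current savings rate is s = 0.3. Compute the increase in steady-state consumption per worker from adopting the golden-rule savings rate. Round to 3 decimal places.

Capital per worker breaks even when investment replaces (n + δ)·k; here n + δ = 0.12.
Current steady state (s = 0.3): k* = (0.3/0.12)^(1/0.58) ≈ 4.8540, y* = 4.8540^0.42 ≈ 1.9416, c* = (1−0.3)·1.9416 ≈ 1.3591.
Setting f'(k) = n+δ gives 0.42·k^(0.42−1) = 0.12, hence k_gold = (0.42/0.12)^(1/0.58) ≈ 8.6706.
y_gold = 8.6706^0.42 ≈ 2.4773, c_gold = y_gold − 0.12·k_gold ≈ 1.4368.
Gain: Δc = 1.4368 − 1.3591 ≈ 0.0777.

Δc ≈ 0.078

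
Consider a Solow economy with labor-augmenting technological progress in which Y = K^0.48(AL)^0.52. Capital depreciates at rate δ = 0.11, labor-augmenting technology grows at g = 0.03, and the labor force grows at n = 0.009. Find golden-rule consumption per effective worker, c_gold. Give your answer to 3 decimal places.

c_gold ≈ 1.531

Break-even investment rate: n + g + δ = 0.009 + 0.03 + 0.11 = 0.149.
Maximizing c = f(k) − (n+g+δ)·k gives f'(k) = n+g+δ, i.e. 0.48·k^(0.48−1) = 0.149, so k_gold = (0.48/0.149)^(1/0.52) ≈ 9.4848.
y_gold = 9.4848^0.48 ≈ 2.9442.
c_gold = y_gold − (n+g+δ)·k_gold = 2.9442 − 0.149·9.4848 ≈ 1.5310.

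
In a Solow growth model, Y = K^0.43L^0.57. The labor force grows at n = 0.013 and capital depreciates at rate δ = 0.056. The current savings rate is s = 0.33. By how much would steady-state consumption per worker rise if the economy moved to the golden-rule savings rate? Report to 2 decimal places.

The effective depreciation rate is n + δ = 0.013 + 0.056 = 0.069.
Current steady state (s = 0.33): k* = (0.33/0.069)^(1/0.57) ≈ 15.5738, y* = 15.5738^0.43 ≈ 3.2563, c* = (1−0.33)·3.2563 ≈ 2.1817.
Setting f'(k) = n+δ gives 0.43·k^(0.43−1) = 0.069, hence k_gold = (0.43/0.069)^(1/0.57) ≈ 24.7782.
y_gold = 24.7782^0.43 ≈ 3.9760, c_gold = y_gold − 0.069·k_gold ≈ 2.2663.
Gain: Δc = 2.2663 − 2.1817 ≈ 0.0846.

Δc ≈ 0.08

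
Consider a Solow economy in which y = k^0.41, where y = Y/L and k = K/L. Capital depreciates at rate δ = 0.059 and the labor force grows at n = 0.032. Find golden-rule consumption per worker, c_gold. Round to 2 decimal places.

Break-even investment rate: n + δ = 0.032 + 0.059 = 0.091.
At the golden rule the marginal product of capital equals n+δ: 0.41·k^(0.41−1) = 0.091. Solving, k_gold = (0.41/0.091)^(1/0.59) ≈ 12.8244.
y_gold = 12.8244^0.41 ≈ 2.8464.
c_gold = y_gold − (n+δ)·k_gold = 2.8464 − 0.091·12.8244 ≈ 1.6794.

c_gold ≈ 1.68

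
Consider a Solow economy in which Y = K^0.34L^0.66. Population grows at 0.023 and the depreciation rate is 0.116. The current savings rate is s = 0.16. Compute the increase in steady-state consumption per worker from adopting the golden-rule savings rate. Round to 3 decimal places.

Δc ≈ 0.143

Break-even investment rate: n + δ = 0.023 + 0.116 = 0.139.
Current steady state (s = 0.16): k* = (0.16/0.139)^(1/0.66) ≈ 1.2376, y* = 1.2376^0.34 ≈ 1.0752, c* = (1−0.16)·1.0752 ≈ 0.9031.
Maximizing c = f(k) − (n+δ)·k gives f'(k) = n+δ, i.e. 0.34·k^(0.34−1) = 0.139, so k_gold = (0.34/0.139)^(1/0.66) ≈ 3.8778.
y_gold = 3.8778^0.34 ≈ 1.5853, c_gold = y_gold − 0.139·k_gold ≈ 1.0463.
Gain: Δc = 1.0463 − 0.9031 ≈ 0.1432.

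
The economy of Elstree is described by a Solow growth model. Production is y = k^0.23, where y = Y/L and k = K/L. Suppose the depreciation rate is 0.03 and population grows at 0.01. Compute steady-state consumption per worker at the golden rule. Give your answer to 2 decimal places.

Break-even investment rate: n + δ = 0.01 + 0.03 = 0.04.
Golden rule sets MPK = n+δ: 0.23·k^(0.23−1) = 0.04, so k_gold = (0.23/0.04)^(1/0.77) ≈ 9.6958.
y_gold = 9.6958^0.23 ≈ 1.6862.
c_gold = y_gold − (n+δ)·k_gold = 1.6862 − 0.04·9.6958 ≈ 1.2984.

c_gold ≈ 1.30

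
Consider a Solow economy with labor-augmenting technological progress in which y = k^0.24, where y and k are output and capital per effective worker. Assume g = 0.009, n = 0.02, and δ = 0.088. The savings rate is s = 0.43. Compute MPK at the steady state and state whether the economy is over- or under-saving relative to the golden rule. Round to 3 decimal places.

Break-even investment rate: n + g + δ = 0.02 + 0.009 + 0.088 = 0.117.
Steady-state k*: s·k^0.24 = 0.117·k gives k* = (0.43/0.117)^(1/0.76) ≈ 5.5436.
MPK = 0.24·5.5436^(-0.76) ≈ 0.0653.
MPK < n+g+δ = 0.117, so the economy is dynamically inefficient (over-saving).

over-saving; MPK ≈ 0.065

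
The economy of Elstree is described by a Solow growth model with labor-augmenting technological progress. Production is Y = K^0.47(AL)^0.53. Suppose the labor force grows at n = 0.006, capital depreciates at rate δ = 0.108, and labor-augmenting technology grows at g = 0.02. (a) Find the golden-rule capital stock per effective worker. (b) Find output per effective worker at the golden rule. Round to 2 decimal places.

(a) k_gold ≈ 10.67; (b) y_gold ≈ 3.04

n + g + δ = 0.006 + 0.02 + 0.108 = 0.134.
Maximizing c = f(k) − (n+g+δ)·k gives f'(k) = n+g+δ, i.e. 0.47·k^(0.47−1) = 0.134, so k_gold = (0.47/0.134)^(1/0.53) ≈ 10.6731.
y_gold = 10.6731^0.47 ≈ 3.0430.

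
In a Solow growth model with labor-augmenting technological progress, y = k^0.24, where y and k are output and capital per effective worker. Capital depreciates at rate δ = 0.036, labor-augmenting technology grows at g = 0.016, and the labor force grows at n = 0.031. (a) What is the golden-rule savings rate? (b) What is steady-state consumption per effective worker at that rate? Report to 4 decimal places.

Capital per effective worker breaks even when investment replaces (n + g + δ)·k; here n + g + δ = 0.083.
For Cobb-Douglas, s_gold equals capital's share: s_gold = 0.24.
Maximizing c = f(k) − (n+g+δ)·k gives f'(k) = n+g+δ, i.e. 0.24·k^(0.24−1) = 0.083, so k_gold = (0.24/0.083)^(1/0.76) ≈ 4.0435.
y_gold = 4.0435^0.24 ≈ 1.3984; c_gold = (1−0.24)·y_gold ≈ 1.0628.

(a) s_gold = 0.2400; (b) c_gold ≈ 1.0628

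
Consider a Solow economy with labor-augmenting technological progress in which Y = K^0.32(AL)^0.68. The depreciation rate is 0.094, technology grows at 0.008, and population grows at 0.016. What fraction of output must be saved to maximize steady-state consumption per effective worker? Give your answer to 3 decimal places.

s_gold = 0.320

Capital per effective worker breaks even when investment replaces (n + g + δ)·k; here n + g + δ = 0.118.
At the golden rule MPK = n+g+δ, and in any Cobb-Douglas steady state s = (n+g+δ)·k/y = MPK·k/y = capital's share 0.32.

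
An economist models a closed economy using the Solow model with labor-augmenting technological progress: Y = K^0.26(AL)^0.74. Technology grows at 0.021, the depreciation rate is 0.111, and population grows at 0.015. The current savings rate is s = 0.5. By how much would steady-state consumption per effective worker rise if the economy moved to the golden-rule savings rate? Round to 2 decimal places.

Δc ≈ 0.14

n + g + δ = 0.015 + 0.021 + 0.111 = 0.147.
Current steady state (s = 0.5): k* = (0.5/0.147)^(1/0.74) ≈ 5.2294, y* = 5.2294^0.26 ≈ 1.5374, c* = (1−0.5)·1.5374 ≈ 0.7687.
Setting f'(k) = n+g+δ gives 0.26·k^(0.26−1) = 0.147, hence k_gold = (0.26/0.147)^(1/0.74) ≈ 2.1611.
y_gold = 2.1611^0.26 ≈ 1.2218, c_gold = y_gold − 0.147·k_gold ≈ 0.9042.
Gain: Δc = 0.9042 − 0.7687 ≈ 0.1354.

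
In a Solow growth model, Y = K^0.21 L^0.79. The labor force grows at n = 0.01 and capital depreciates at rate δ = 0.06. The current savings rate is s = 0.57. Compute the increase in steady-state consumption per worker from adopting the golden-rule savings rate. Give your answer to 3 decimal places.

n + δ = 0.01 + 0.06 = 0.07.
Current steady state (s = 0.57): k* = (0.57/0.07)^(1/0.79) ≈ 14.2194, y* = 14.2194^0.21 ≈ 1.7462, c* = (1−0.57)·1.7462 ≈ 0.7509.
Setting f'(k) = n+δ gives 0.21·k^(0.21−1) = 0.07, hence k_gold = (0.21/0.07)^(1/0.79) ≈ 4.0175.
y_gold = 4.0175^0.21 ≈ 1.3392, c_gold = y_gold − 0.07·k_gold ≈ 1.0579.
Gain: Δc = 1.0579 − 0.7509 ≈ 0.3070.

Δc ≈ 0.307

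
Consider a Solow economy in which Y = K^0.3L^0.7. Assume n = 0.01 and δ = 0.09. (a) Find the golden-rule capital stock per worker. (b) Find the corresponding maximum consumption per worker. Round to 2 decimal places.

(a) k_gold ≈ 4.80; (b) c_gold ≈ 1.12

The effective depreciation rate is n + δ = 0.01 + 0.09 = 0.1.
At the golden rule the marginal product of capital equals n+δ: 0.3·k^(0.3−1) = 0.1. Solving, k_gold = (0.3/0.1)^(1/0.7) ≈ 4.8040.
y_gold = 4.8040^0.3 ≈ 1.6013; c_gold = y_gold − 0.1·k_gold ≈ 1.1209.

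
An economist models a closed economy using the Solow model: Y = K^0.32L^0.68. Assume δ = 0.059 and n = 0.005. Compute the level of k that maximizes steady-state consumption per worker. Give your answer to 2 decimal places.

Capital per worker breaks even when investment replaces (n + δ)·k; here n + δ = 0.064.
At the golden rule the marginal product of capital equals n+δ: 0.32·k^(0.32−1) = 0.064. Solving, k_gold = (0.32/0.064)^(1/0.68) ≈ 10.6634.

k_gold ≈ 10.66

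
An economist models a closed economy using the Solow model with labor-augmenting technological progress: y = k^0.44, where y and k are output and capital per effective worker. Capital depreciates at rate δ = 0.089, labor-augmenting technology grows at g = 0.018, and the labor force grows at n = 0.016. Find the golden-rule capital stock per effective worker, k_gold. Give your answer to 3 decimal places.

Capital per effective worker breaks even when investment replaces (n + g + δ)·k; here n + g + δ = 0.123.
Golden rule sets MPK = n+g+δ: 0.44·k^(0.44−1) = 0.123, so k_gold = (0.44/0.123)^(1/0.56) ≈ 9.7382.

k_gold ≈ 9.738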